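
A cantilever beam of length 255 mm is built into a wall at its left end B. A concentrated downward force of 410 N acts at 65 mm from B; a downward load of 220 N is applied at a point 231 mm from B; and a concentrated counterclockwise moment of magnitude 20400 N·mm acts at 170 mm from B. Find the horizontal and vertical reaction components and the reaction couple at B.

B_x = 0, B_y = 630.0 N, M_B = 57070 N·mm

ΣF_x = 0: B_x = 0.
ΣF_y = 0: B_y − 410 − 220 = 0 → B_y = 630.0 N.
ΣM about B: M_B − 410·65 − 220·231 + 20400 = 0 → M_B = 57070 N·mm.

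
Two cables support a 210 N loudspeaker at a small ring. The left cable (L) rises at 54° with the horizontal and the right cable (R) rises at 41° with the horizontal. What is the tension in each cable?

ΣF_x = 0: −T_L·cos54° + T_R·cos41° = 0 → T_R = 0.778823·T_L.
ΣF_y = 0: T_L·sin54° + T_R·sin41° = 210.
Substitute: T_L·(0.809017 + 0.778823·0.656059) = 210 → T_L = 159.094 ≈ 159.1 N.
Then T_R = 0.778823 × 159.094 = 123.9 N.

T_L = 159.1 N, T_R = 123.9 N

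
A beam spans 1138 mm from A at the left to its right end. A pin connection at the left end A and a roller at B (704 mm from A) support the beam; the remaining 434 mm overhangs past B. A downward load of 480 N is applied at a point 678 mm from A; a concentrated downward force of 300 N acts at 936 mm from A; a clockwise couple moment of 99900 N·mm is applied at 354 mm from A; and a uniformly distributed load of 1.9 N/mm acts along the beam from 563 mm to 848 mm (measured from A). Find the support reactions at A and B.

Resultant of the distributed load: 1.9 × 285 = 541.5 N at 705.5 mm from A.
Moments about A: B_y·704 − 480·678 − 300·936 − 99900 − (1.9·285)·705.5 = 0 → B_y = 1088168.25/704 = 1545.69 ≈ 1546 N.
ΣF_y = 0: A_y + 1545.69 − 480 − 300 − 1.9·285 = 0 → A_y = -224.2 N.
ΣF_x = 0: no horizontal applied forces, so A_x = 0.

A_x = 0, A_y = -224.2 N, B_y = 1546 N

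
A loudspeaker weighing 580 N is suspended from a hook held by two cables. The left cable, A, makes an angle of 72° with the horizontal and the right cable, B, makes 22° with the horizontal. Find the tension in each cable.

T_A = 539.1 N, T_B = 179.7 N

ΣF_x = 0: −T_A·cos72° + T_B·cos22° = 0 → T_B = 0.333286·T_A.
ΣF_y = 0: T_A·sin72° + T_B·sin22° = 580.
Substitute: T_A·(0.951057 + 0.333286·0.374607) = 580 → T_A = 539.079 ≈ 539.1 N.
Then T_B = 0.333286 × 539.079 = 179.7 N.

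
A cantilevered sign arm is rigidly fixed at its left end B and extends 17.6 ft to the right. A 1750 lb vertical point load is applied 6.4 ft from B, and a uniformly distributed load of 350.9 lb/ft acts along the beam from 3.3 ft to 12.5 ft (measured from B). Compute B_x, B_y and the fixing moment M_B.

B_x = 0, B_y = 4978 lb, M_B = 36700 lb·ft

Resultant of the distributed load: 350.9 × 9.2 = 3228.28 lb at 7.9 ft from B.
ΣF_x = 0: B_x = 0.
ΣF_y = 0: B_y − 1750 − 350.9·9.2 = 0 → B_y = 4978 lb.
ΣM about B: M_B − 1750·6.4 − (350.9·9.2)·7.9 = 0 → M_B = 36700 lb·ft.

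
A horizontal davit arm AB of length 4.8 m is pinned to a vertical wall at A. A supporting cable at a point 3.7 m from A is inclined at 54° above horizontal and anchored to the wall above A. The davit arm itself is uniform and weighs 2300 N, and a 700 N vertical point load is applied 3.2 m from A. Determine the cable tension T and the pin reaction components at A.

ΣM about A: T·sin54°·3.7 − 2300·2.4 − 700·3.2 = 0 → T = 7760/(3.7·0.809017) = 2592.4 ≈ 2592 N.
ΣF_x = 0: A_x − T·cos54° = 0 → A_x = 2592.4 × 0.587785 = 1524 N.
ΣF_y = 0: A_y + T·sin54° − 2300 − 700 = 0 → A_y = 3000 − 2592.4 × 0.809017 = 902.7 N.

T = 2592 N, A_x = 1524 N, A_y = 902.7 N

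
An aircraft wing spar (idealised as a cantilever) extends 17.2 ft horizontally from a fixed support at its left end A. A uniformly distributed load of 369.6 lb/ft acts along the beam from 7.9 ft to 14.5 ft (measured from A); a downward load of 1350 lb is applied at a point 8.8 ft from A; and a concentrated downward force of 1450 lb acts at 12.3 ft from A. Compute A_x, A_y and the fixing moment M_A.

A_x = 0, A_y = 5239 lb, M_A = 57040 lb·ft

Resultant of the distributed load: 369.6 × 6.6 = 2439.36 lb at 11.2 ft from A.
ΣF_x = 0: A_x = 0.
ΣF_y = 0: A_y − 369.6·6.6 − 1350 − 1450 = 0 → A_y = 5239 lb.
ΣM about A: M_A − (369.6·6.6)·11.2 − 1350·8.8 − 1450·12.3 = 0 → M_A = 57040 lb·ft.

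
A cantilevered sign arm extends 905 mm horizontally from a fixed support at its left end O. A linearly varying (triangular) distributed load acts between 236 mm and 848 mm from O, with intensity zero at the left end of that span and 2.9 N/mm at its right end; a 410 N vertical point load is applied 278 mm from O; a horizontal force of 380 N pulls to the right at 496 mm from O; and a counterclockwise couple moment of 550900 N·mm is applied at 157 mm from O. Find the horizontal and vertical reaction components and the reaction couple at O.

Resultant of the triangular load: ½ × 2.9 × 612 = 887.4 N, acting at 644 mm from O (one-third of the span from the peak).
ΣF_x = 0: O_x + 380 = 0 → O_x = -380.0 N.
ΣF_y = 0: O_y − ½·2.9·612 − 410 = 0 → O_y = 1297 N.
ΣM about O: M_O − (½·2.9·612)·644 − 410·278 + 550900 = 0 → M_O = 134600 N·mm.

O_x = -380.0 N, O_y = 1297 N, M_O = 134600 N·mm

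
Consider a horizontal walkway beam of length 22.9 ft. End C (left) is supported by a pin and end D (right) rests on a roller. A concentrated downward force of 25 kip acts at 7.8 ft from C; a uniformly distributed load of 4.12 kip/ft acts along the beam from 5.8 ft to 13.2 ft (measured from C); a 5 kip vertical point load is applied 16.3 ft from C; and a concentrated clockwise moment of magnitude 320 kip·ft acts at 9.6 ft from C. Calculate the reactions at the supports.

Resultant of the distributed load: 4.12 × 7.4 = 30.488 kip at 9.5 ft from C.
ΣM about C: D_y·22.9 − 25·7.8 − (4.12·7.4)·9.5 − 5·16.3 − 320 = 0 → D_y = 886.136/22.9 = 38.6959 ≈ 38.70 kip.
ΣF_y = 0: C_y + 38.6959 − 25 − 4.12·7.4 − 5 = 0 → C_y = 21.79 kip.
ΣF_x = 0: no horizontal applied forces, so C_x = 0.

C_x = 0, C_y = 21.79 kip, D_y = 38.70 kip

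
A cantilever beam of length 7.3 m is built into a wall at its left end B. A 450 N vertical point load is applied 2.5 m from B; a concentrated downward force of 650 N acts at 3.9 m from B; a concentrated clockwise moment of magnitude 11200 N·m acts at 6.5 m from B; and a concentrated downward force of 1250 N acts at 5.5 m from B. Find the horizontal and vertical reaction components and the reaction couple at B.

ΣF_x = 0: B_x = 0.
ΣF_y = 0: B_y − 450 − 650 − 1250 = 0 → B_y = 2350 N.
ΣM about B: M_B − 450·2.5 − 650·3.9 − 11200 − 1250·5.5 = 0 → M_B = 21740 N·m.

B_x = 0, B_y = 2350 N, M_B = 21740 N·m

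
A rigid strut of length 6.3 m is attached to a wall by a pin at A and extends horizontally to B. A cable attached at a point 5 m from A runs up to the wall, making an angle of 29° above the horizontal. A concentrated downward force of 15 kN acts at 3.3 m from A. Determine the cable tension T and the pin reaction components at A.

T = 20.42 kN, A_x = 17.86 kN, A_y = 5.100 kN

ΣM about A: T·sin29°·5 − 15·3.3 = 0 → T = 49.5/(5·0.48481) = 20.4204 ≈ 20.42 kN.
ΣF_x = 0: A_x − T·cos29° = 0 → A_x = 20.4204 × 0.87462 = 17.86 kN.
ΣF_y = 0: A_y + T·sin29° − 15 = 0 → A_y = 15 − 20.4204 × 0.48481 = 5.100 kN.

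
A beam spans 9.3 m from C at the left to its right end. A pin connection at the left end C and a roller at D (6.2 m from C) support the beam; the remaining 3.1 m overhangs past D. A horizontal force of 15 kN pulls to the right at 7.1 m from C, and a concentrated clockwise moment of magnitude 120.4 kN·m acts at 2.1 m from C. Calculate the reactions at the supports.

Taking moments about C: D_y·6.2 − 120.4 = 0 → D_y = 120.4/6.2 = 19.4194 ≈ 19.42 kN.
ΣF_y = 0: C_y + 19.4194  = 0 → C_y = -19.42 kN.
ΣF_x = 0: C_x + 15 = 0 → C_x = -15.00 kN.

C_x = -15.00 kN, C_y = -19.42 kN, D_y = 19.42 kN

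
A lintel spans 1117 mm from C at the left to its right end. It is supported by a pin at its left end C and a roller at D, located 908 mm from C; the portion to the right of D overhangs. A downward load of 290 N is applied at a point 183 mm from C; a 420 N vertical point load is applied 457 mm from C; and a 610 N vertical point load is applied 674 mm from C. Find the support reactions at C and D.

C_x = 0, C_y = 597.4 N, D_y = 722.6 N

Taking moments about C: D_y·908 − 290·183 − 420·457 − 610·674 = 0 → D_y = 656150/908 = 722.632 ≈ 722.6 N.
ΣF_y = 0: C_y + 722.632 − 290 − 420 − 610 = 0 → C_y = 597.4 N.
ΣF_x = 0: no horizontal applied forces, so C_x = 0.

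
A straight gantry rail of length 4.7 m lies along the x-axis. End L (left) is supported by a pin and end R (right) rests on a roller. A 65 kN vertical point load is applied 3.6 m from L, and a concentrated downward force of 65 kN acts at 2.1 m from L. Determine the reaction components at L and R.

ΣM about L: R_y·4.7 − 65·3.6 − 65·2.1 = 0 → R_y = 370.5/4.7 = 78.8298 ≈ 78.83 kN.
ΣF_y = 0: L_y + 78.8298 − 65 − 65 = 0 → L_y = 51.17 kN.
ΣF_x = 0: no horizontal applied forces, so L_x = 0.

L_x = 0, L_y = 51.17 kN, R_y = 78.83 kN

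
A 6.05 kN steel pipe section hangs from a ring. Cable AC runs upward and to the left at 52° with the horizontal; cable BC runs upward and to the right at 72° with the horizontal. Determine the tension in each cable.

T_AC = 2.255 kN, T_BC = 4.493 kN

ΣF_x = 0: −T_AC·cos52° + T_BC·cos72° = 0 → T_BC = 1.99232·T_AC.
ΣF_y = 0: T_AC·sin52° + T_BC·sin72° = 6.05.
Substitute: T_AC·(0.788011 + 1.99232·0.951057) = 6.05 → T_AC = 2.25509 ≈ 2.255 kN.
Then T_BC = 1.99232 × 2.25509 = 4.493 kN.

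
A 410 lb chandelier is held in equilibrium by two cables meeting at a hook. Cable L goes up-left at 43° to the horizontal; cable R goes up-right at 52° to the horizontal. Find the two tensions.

ΣF_x = 0: −T_L·cos43° + T_R·cos52° = 0 → T_R = 1.18792·T_L.
ΣF_y = 0: T_L·sin43° + T_R·sin52° = 410.
Substitute: T_L·(0.681998 + 1.18792·0.788011) = 410 → T_L = 253.385 ≈ 253.4 lb.
Then T_R = 1.18792 × 253.385 = 301.0 lb.

T_L = 253.4 lb, T_R = 301.0 lb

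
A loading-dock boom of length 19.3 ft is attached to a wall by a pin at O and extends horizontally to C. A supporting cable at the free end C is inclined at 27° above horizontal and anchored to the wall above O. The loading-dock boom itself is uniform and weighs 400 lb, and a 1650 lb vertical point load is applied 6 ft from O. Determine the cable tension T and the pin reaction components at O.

T = 1570 lb, O_x = 1399 lb, O_y = 1337 lb

ΣM about O: T·sin27°·19.3 − 400·9.65 − 1650·6 = 0 → T = 13760/(19.3·0.45399) = 1570.42 ≈ 1570 lb.
ΣF_x = 0: O_x − T·cos27° = 0 → O_x = 1570.42 × 0.891007 = 1399 lb.
ΣF_y = 0: O_y + T·sin27° − 400 − 1650 = 0 → O_y = 2050 − 1570.42 × 0.45399 = 1337 lb.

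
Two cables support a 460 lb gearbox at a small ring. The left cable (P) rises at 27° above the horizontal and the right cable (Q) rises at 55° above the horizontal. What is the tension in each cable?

T_P = 266.4 lb, T_Q = 413.9 lb

ΣF_x = 0: −T_P·cos27° + T_Q·cos55° = 0 → T_Q = 1.55342·T_P.
ΣF_y = 0: T_P·sin27° + T_Q·sin55° = 460.
Substitute: T_P·(0.45399 + 1.55342·0.819152) = 460 → T_P = 266.439 ≈ 266.4 lb.
Then T_Q = 1.55342 × 266.439 = 413.9 lb.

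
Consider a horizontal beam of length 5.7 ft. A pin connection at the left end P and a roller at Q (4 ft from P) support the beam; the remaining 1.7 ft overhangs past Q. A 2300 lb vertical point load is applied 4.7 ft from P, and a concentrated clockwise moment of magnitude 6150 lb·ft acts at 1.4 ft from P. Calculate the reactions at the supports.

P_x = 0, P_y = -1940 lb, Q_y = 4240 lb

Taking moments about P: Q_y·4 − 2300·4.7 − 6150 = 0 → Q_y = 16960/4 = 4240 lb.
ΣF_y = 0: P_y + 4240 − 2300 = 0 → P_y = -1940 lb.
ΣF_x = 0: no horizontal applied forces, so P_x = 0.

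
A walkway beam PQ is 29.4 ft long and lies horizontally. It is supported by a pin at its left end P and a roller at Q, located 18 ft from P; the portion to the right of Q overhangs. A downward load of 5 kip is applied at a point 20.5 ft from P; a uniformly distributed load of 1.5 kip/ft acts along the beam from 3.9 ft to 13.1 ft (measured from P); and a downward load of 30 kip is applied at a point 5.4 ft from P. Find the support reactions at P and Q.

P_x = 0, P_y = 27.59 kip, Q_y = 21.21 kip

Resultant of the distributed load: 1.5 × 9.2 = 13.8 kip at 8.5 ft from P.
ΣM about P: Q_y·18 − 5·20.5 − (1.5·9.2)·8.5 − 30·5.4 = 0 → Q_y = 381.8/18 = 21.2111 ≈ 21.21 kip.
ΣF_y = 0: P_y + 21.2111 − 5 − 1.5·9.2 − 30 = 0 → P_y = 27.59 kip.
ΣF_x = 0: no horizontal applied forces, so P_x = 0.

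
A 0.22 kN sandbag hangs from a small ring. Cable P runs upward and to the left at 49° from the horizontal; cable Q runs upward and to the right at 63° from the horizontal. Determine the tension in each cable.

ΣF_x = 0: −T_P·cos49° + T_Q·cos63° = 0 → T_Q = 1.44509·T_P.
ΣF_y = 0: T_P·sin49° + T_Q·sin63° = 0.22.
Substitute: T_P·(0.75471 + 1.44509·0.891007) = 0.22 → T_P = 0.107722 ≈ 0.1077 kN.
Then T_Q = 1.44509 × 0.107722 = 0.1557 kN.

T_P = 0.1077 kN, T_Q = 0.1557 kN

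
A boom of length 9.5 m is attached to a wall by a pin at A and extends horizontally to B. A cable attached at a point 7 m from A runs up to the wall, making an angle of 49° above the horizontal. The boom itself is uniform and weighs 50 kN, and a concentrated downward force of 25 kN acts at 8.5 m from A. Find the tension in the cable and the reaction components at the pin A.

ΣM about A: T·sin49°·7 − 50·4.75 − 25·8.5 = 0 → T = 450/(7·0.75471) = 85.1794 ≈ 85.18 kN.
ΣF_x = 0: A_x − T·cos49° = 0 → A_x = 85.1794 × 0.656059 = 55.88 kN.
ΣF_y = 0: A_y + T·sin49° − 50 − 25 = 0 → A_y = 75 − 85.1794 × 0.75471 = 10.71 kN.

T = 85.18 kN, A_x = 55.88 kN, A_y = 10.71 kN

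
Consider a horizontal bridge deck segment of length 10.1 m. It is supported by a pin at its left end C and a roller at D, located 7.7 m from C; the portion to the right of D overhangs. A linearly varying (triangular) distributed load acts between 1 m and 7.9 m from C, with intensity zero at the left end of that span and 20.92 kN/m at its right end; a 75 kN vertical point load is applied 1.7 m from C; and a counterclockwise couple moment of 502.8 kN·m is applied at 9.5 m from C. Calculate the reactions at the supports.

C_x = 0, C_y = 143.4 kN, D_y = 3.750 kN

Resultant of the triangular load: ½ × 20.92 × 6.9 = 72.174 kN, acting at 5.6 m from C (one-third of the span from the peak).
Taking moments about C: D_y·7.7 − (½·20.92·6.9)·5.6 − 75·1.7 + 502.8 = 0 → D_y = 28.8744/7.7 = 3.74992 ≈ 3.750 kN.
ΣF_y = 0: C_y + 3.74992 − ½·20.92·6.9 − 75 = 0 → C_y = 143.4 kN.
ΣF_x = 0: no horizontal applied forces, so C_x = 0.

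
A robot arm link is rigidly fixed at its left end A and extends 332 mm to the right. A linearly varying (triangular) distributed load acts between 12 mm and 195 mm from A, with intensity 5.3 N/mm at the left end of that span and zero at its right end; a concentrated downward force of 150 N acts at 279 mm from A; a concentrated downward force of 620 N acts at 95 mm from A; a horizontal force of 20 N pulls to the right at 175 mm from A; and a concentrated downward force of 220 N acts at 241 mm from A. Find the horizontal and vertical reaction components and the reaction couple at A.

Resultant of the triangular load: ½ × 5.3 × 183 = 484.95 N, acting at 73 mm from A (one-third of the span from the peak).
ΣF_x = 0: A_x + 20 = 0 → A_x = -20.00 N.
ΣF_y = 0: A_y − ½·5.3·183 − 150 − 620 − 220 = 0 → A_y = 1475 N.
ΣM about A: M_A − (½·5.3·183)·73 − 150·279 − 620·95 − 220·241 = 0 → M_A = 189200 N·mm.

A_x = -20.00 N, A_y = 1475 N, M_A = 189200 N·mm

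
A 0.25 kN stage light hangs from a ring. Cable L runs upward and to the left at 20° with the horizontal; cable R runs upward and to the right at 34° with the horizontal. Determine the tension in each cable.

ΣF_x = 0: −T_L·cos20° + T_R·cos34° = 0 → T_R = 1.13347·T_L.
ΣF_y = 0: T_L·sin20° + T_R·sin34° = 0.25.
Substitute: T_L·(0.34202 + 1.13347·0.559193) = 0.25 → T_L = 0.256187 ≈ 0.2562 kN.
Then T_R = 1.13347 × 0.256187 = 0.2904 kN.

T_L = 0.2562 kN, T_R = 0.2904 kN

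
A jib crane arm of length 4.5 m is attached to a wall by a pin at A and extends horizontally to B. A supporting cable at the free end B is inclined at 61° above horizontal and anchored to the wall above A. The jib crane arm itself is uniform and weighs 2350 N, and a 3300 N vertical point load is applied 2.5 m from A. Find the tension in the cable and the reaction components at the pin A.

T = 3440 N, A_x = 1668 N, A_y = 2642 N

ΣM about A: T·sin61°·4.5 − 2350·2.25 − 3300·2.5 = 0 → T = 13537.5/(4.5·0.87462) = 3439.59 ≈ 3440 N.
ΣF_x = 0: A_x − T·cos61° = 0 → A_x = 3439.59 × 0.48481 = 1668 N.
ΣF_y = 0: A_y + T·sin61° − 2350 − 3300 = 0 → A_y = 5650 − 3439.59 × 0.87462 = 2642 N.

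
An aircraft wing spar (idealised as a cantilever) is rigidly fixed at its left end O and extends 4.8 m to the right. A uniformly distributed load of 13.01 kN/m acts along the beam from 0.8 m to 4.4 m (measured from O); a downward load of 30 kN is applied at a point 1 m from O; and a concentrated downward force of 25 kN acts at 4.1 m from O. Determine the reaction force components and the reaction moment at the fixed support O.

Resultant of the distributed load: 13.01 × 3.6 = 46.836 kN at 2.6 m from O.
ΣF_x = 0: O_x = 0.
ΣF_y = 0: O_y − 13.01·3.6 − 30 − 25 = 0 → O_y = 101.8 kN.
ΣM about O: M_O − (13.01·3.6)·2.6 − 30·1 − 25·4.1 = 0 → M_O = 254.3 kN·m.

O_x = 0, O_y = 101.8 kN, M_O = 254.3 kN·m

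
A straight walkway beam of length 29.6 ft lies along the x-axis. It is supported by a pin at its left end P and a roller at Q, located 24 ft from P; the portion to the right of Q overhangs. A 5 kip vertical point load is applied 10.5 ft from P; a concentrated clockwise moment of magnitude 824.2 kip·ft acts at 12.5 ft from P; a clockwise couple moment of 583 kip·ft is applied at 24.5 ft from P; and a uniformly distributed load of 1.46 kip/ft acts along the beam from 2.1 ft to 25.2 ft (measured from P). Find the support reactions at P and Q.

Resultant of the distributed load: 1.46 × 23.1 = 33.726 kip at 13.65 ft from P.
Moments about P: Q_y·24 − 5·10.5 − 824.2 − 583 − (1.46·23.1)·13.65 = 0 → Q_y = 1920.0599/24 = 80.0025 ≈ 80.00 kip.
ΣF_y = 0: P_y + 80.0025 − 5 − 1.46·23.1 = 0 → P_y = -41.28 kip.
ΣF_x = 0: no horizontal applied forces, so P_x = 0.

P_x = 0, P_y = -41.28 kip, Q_y = 80.00 kip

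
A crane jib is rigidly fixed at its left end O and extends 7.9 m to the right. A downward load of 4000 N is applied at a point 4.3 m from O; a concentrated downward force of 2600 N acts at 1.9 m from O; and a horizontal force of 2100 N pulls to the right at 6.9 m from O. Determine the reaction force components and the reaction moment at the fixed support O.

ΣF_x = 0: O_x + 2100 = 0 → O_x = -2100 N.
ΣF_y = 0: O_y − 4000 − 2600 = 0 → O_y = 6600 N.
ΣM about O: M_O − 4000·4.3 − 2600·1.9 = 0 → M_O = 22140 N·m.

O_x = -2100 N, O_y = 6600 N, M_O = 22140 N·m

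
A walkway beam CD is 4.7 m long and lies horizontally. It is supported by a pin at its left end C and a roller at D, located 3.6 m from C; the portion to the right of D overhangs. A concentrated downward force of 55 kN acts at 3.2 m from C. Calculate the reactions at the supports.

Moments about C: D_y·3.6 − 55·3.2 = 0 → D_y = 176/3.6 = 48.8889 ≈ 48.89 kN.
ΣF_y = 0: C_y + 48.8889 − 55 = 0 → C_y = 6.111 kN.
ΣF_x = 0: no horizontal applied forces, so C_x = 0.

C_x = 0, C_y = 6.111 kN, D_y = 48.89 kN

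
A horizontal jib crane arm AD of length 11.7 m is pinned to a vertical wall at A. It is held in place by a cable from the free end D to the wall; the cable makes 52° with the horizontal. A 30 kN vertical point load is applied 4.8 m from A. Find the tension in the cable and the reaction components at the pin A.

T = 15.62 kN, A_x = 9.616 kN, A_y = 17.69 kN

ΣM about A: T·sin52°·11.7 − 30·4.8 = 0 → T = 144/(11.7·0.788011) = 15.6187 ≈ 15.62 kN.
ΣF_x = 0: A_x − T·cos52° = 0 → A_x = 15.6187 × 0.615661 = 9.616 kN.
ΣF_y = 0: A_y + T·sin52° − 30 = 0 → A_y = 30 − 15.6187 × 0.788011 = 17.69 kN.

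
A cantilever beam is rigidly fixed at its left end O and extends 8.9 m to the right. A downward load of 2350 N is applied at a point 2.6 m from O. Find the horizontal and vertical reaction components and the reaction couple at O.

O_x = 0, O_y = 2350 N, M_O = 6110 N·m

ΣF_x = 0: O_x = 0.
ΣF_y = 0: O_y − 2350 = 0 → O_y = 2350 N.
ΣM about O: M_O − 2350·2.6 = 0 → M_O = 6110 N·m.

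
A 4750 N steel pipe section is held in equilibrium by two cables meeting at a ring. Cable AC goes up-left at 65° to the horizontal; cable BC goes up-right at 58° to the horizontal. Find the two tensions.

T_AC = 3001 N, T_BC = 2394 N

ΣF_x = 0: −T_AC·cos65° + T_BC·cos58° = 0 → T_BC = 0.797514·T_AC.
ΣF_y = 0: T_AC·sin65° + T_BC·sin58° = 4750.
Substitute: T_AC·(0.906308 + 0.797514·0.848048) = 4750 → T_AC = 3001.32 ≈ 3001 N.
Then T_BC = 0.797514 × 3001.32 = 2394 N.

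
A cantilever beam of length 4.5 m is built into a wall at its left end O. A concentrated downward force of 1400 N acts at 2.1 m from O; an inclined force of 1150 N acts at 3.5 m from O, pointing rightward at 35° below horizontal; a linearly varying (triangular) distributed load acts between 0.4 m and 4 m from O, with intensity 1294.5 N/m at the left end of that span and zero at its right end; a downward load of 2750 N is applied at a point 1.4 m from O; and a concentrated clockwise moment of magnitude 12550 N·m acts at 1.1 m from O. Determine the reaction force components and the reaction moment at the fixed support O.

O_x = -942.0 N, O_y = 7140 N, M_O = 25380 N·m

Resultant of the triangular load: ½ × 1294.5 × 3.6 = 2330.1 N, acting at 1.6 m from O (one-third of the span from the peak).
ΣF_x = 0: O_x + 1150·cos35° = 0 → O_x = -942.0 N.
ΣF_y = 0: O_y − 1400 − 1150·sin35° − ½·1294.5·3.6 − 2750 = 0 → O_y = 7140 N.
ΣM about O: M_O − 1400·2.1 − 1150·sin35°·3.5 − (½·1294.5·3.6)·1.6 − 2750·1.4 − 12550 = 0 → M_O = 25380 N·m.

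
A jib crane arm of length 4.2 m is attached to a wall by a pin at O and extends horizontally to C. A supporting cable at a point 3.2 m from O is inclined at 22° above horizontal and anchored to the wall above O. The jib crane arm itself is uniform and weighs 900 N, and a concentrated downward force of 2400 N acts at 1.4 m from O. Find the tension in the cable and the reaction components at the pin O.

T = 4380 N, O_x = 4061 N, O_y = 1659 N

ΣM about O: T·sin22°·3.2 − 900·2.1 − 2400·1.4 = 0 → T = 5250/(3.2·0.374607) = 4379.59 ≈ 4380 N.
ΣF_x = 0: O_x − T·cos22° = 0 → O_x = 4379.59 × 0.927184 = 4061 N.
ΣF_y = 0: O_y + T·sin22° − 900 − 2400 = 0 → O_y = 3300 − 4379.59 × 0.374607 = 1659 N.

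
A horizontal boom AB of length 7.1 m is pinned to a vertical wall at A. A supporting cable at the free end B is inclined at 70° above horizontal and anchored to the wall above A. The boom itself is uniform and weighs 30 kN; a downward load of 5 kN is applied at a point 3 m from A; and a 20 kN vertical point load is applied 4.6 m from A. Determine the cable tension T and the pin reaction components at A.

ΣM about A: T·sin70°·7.1 − 30·3.55 − 5·3 − 20·4.6 = 0 → T = 213.5/(7.1·0.939693) = 32.0003 ≈ 32.00 kN.
ΣF_x = 0: A_x − T·cos70° = 0 → A_x = 32.0003 × 0.34202 = 10.94 kN.
ΣF_y = 0: A_y + T·sin70° − 30 − 5 − 20 = 0 → A_y = 55 − 32.0003 × 0.939693 = 24.93 kN.

T = 32.00 kN, A_x = 10.94 kN, A_y = 24.93 kN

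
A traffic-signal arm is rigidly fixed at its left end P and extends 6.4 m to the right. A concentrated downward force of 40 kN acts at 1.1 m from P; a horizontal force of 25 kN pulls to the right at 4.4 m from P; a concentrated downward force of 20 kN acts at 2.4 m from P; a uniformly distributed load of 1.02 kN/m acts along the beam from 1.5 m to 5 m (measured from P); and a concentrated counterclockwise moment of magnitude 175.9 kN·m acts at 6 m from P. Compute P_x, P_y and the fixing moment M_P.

Resultant of the distributed load: 1.02 × 3.5 = 3.57 kN at 3.25 m from P.
ΣF_x = 0: P_x + 25 = 0 → P_x = -25.00 kN.
ΣF_y = 0: P_y − 40 − 20 − 1.02·3.5 = 0 → P_y = 63.57 kN.
ΣM about P: M_P − 40·1.1 − 20·2.4 − (1.02·3.5)·3.25 + 175.9 = 0 → M_P = -72.30 kN·m.

P_x = -25.00 kN, P_y = 63.57 kN, M_P = -72.30 kN·m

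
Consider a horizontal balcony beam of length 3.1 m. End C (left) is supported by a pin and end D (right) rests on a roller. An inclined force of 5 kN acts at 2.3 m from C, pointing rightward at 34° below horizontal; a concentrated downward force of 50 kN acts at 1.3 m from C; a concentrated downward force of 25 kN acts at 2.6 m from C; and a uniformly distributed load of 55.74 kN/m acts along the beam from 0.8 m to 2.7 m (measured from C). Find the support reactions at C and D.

Resultant of the distributed load: 55.74 × 1.9 = 105.906 kN at 1.75 m from C.
Taking moments about C: D_y·3.1 − 5·sin34°·2.3 − 50·1.3 − 25·2.6 − (55.74·1.9)·1.75 = 0 → D_y = 321.766/3.1 = 103.795 ≈ 103.8 kN.
ΣF_y = 0: C_y + 103.795 − 5·sin34° − 50 − 25 − 55.74·1.9 = 0 → C_y = 79.91 kN.
ΣF_x = 0: C_x + 5·cos34° = 0 → C_x = -4.145 kN.

C_x = -4.145 kN, C_y = 79.91 kN, D_y = 103.8 kN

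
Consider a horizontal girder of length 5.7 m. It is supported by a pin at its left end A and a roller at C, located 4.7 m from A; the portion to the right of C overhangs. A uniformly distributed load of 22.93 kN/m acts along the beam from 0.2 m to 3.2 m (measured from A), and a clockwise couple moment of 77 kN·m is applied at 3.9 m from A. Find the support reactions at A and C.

A_x = 0, A_y = 27.53 kN, C_y = 41.26 kN

Resultant of the distributed load: 22.93 × 3 = 68.79 kN at 1.7 m from A.
Moments about A: C_y·4.7 − (22.93·3)·1.7 − 77 = 0 → C_y = 193.943/4.7 = 41.2645 ≈ 41.26 kN.
ΣF_y = 0: A_y + 41.2645 − 22.93·3 = 0 → A_y = 27.53 kN.
ΣF_x = 0: no horizontal applied forces, so A_x = 0.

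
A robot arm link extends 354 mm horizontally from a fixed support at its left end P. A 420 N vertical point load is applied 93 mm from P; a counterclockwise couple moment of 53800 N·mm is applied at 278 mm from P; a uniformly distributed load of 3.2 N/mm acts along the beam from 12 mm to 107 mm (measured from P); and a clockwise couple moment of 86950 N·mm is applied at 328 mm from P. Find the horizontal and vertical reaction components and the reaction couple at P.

Resultant of the distributed load: 3.2 × 95 = 304 N at 59.5 mm from P.
ΣF_x = 0: P_x = 0.
ΣF_y = 0: P_y − 420 − 3.2·95 = 0 → P_y = 724.0 N.
ΣM about P: M_P − 420·93 + 53800 − (3.2·95)·59.5 − 86950 = 0 → M_P = 90300 N·mm.

P_x = 0, P_y = 724.0 N, M_P = 90300 N·mm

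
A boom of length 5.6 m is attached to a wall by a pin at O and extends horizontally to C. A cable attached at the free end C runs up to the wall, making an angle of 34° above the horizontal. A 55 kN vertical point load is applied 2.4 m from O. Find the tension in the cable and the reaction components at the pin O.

T = 42.15 kN, O_x = 34.95 kN, O_y = 31.43 kN

ΣM about O: T·sin34°·5.6 − 55·2.4 = 0 → T = 132/(5.6·0.559193) = 42.1526 ≈ 42.15 kN.
ΣF_x = 0: O_x − T·cos34° = 0 → O_x = 42.1526 × 0.829038 = 34.95 kN.
ΣF_y = 0: O_y + T·sin34° − 55 = 0 → O_y = 55 − 42.1526 × 0.559193 = 31.43 kN.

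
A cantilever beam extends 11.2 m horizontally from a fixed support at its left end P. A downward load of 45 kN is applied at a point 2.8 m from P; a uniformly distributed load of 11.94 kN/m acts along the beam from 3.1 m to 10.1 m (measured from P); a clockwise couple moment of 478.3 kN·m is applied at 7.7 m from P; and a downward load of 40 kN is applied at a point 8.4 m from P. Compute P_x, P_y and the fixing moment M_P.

Resultant of the distributed load: 11.94 × 7 = 83.58 kN at 6.6 m from P.
ΣF_x = 0: P_x = 0.
ΣF_y = 0: P_y − 45 − 11.94·7 − 40 = 0 → P_y = 168.6 kN.
ΣM about P: M_P − 45·2.8 − (11.94·7)·6.6 − 478.3 − 40·8.4 = 0 → M_P = 1492 kN·m.

P_x = 0, P_y = 168.6 kN, M_P = 1492 kN·m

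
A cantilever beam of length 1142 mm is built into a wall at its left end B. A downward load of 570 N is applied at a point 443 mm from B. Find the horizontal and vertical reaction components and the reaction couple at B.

B_x = 0, B_y = 570.0 N, M_B = 252500 N·mm

ΣF_x = 0: B_x = 0.
ΣF_y = 0: B_y − 570 = 0 → B_y = 570.0 N.
ΣM about B: M_B − 570·443 = 0 → M_B = 252500 N·mm.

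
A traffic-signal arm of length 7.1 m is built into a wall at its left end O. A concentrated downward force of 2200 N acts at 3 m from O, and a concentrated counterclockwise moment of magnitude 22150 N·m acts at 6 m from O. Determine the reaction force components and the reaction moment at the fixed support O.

O_x = 0, O_y = 2200 N, M_O = -15550 N·m

ΣF_x = 0: O_x = 0.
ΣF_y = 0: O_y − 2200 = 0 → O_y = 2200 N.
ΣM about O: M_O − 2200·3 + 22150 = 0 → M_O = -15550 N·m.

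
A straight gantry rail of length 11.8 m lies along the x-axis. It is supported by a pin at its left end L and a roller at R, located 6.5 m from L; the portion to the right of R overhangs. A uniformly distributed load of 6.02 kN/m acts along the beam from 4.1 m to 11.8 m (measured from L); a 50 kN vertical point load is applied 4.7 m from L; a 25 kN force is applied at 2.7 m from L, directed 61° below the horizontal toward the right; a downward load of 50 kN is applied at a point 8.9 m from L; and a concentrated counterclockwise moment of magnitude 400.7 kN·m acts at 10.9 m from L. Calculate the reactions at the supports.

Resultant of the distributed load: 6.02 × 7.7 = 46.354 kN at 7.95 m from L.
Moments about L: R_y·6.5 − (6.02·7.7)·7.95 − 50·4.7 − 25·sin61°·2.7 − 50·8.9 + 400.7 = 0 → R_y = 706.851/6.5 = 108.746 ≈ 108.7 kN.
ΣF_y = 0: L_y + 108.746 − 6.02·7.7 − 50 − 25·sin61° − 50 = 0 → L_y = 59.47 kN.
ΣF_x = 0: L_x + 25·cos61° = 0 → L_x = -12.12 kN.

L_x = -12.12 kN, L_y = 59.47 kN, R_y = 108.7 kN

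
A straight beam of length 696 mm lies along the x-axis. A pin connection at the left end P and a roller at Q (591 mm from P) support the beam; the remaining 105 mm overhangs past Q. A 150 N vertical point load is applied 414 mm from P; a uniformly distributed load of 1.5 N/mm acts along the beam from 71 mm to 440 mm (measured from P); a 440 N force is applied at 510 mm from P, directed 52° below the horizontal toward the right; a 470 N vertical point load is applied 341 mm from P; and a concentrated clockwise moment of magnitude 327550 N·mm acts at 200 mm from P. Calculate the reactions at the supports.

P_x = -270.9 N, P_y = 51.24 N, Q_y = 1469 N

Resultant of the distributed load: 1.5 × 369 = 553.5 N at 255.5 mm from P.
ΣM about P: Q_y·591 − 150·414 − (1.5·369)·255.5 − 440·sin52°·510 − 470·341 − 327550 = 0 → Q_y = 868169/591 = 1468.98 ≈ 1469 N.
ΣF_y = 0: P_y + 1468.98 − 150 − 1.5·369 − 440·sin52° − 470 = 0 → P_y = 51.24 N.
ΣF_x = 0: P_x + 440·cos52° = 0 → P_x = -270.9 N.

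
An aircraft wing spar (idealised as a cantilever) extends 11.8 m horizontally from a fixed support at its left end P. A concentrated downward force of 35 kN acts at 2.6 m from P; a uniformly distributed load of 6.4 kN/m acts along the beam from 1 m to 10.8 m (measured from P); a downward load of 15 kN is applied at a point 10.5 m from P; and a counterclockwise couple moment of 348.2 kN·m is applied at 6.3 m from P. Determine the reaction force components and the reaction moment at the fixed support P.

Resultant of the distributed load: 6.4 × 9.8 = 62.72 kN at 5.9 m from P.
ΣF_x = 0: P_x = 0.
ΣF_y = 0: P_y − 35 − 6.4·9.8 − 15 = 0 → P_y = 112.7 kN.
ΣM about P: M_P − 35·2.6 − (6.4·9.8)·5.9 − 15·10.5 + 348.2 = 0 → M_P = 270.3 kN·m.

P_x = 0, P_y = 112.7 kN, M_P = 270.3 kN·m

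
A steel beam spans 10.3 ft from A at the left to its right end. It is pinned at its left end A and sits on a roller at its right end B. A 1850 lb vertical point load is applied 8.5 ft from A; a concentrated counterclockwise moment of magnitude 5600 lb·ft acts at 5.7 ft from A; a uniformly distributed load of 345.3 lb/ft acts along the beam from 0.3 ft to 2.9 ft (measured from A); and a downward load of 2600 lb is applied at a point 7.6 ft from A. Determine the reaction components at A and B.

A_x = 0, A_y = 2307 lb, B_y = 3041 lb

Resultant of the distributed load: 345.3 × 2.6 = 897.78 lb at 1.6 ft from A.
Taking moments about A: B_y·10.3 − 1850·8.5 + 5600 − (345.3·2.6)·1.6 − 2600·7.6 = 0 → B_y = 31321.448/10.3 = 3040.92 ≈ 3041 lb.
ΣF_y = 0: A_y + 3040.92 − 1850 − 345.3·2.6 − 2600 = 0 → A_y = 2307 lb.
ΣF_x = 0: no horizontal applied forces, so A_x = 0.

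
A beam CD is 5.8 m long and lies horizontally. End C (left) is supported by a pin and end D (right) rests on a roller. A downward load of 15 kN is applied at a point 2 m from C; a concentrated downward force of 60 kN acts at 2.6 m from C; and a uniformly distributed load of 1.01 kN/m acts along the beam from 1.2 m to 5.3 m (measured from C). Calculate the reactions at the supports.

C_x = 0, C_y = 44.75 kN, D_y = 34.39 kN

Resultant of the distributed load: 1.01 × 4.1 = 4.141 kN at 3.25 m from C.
ΣM about C: D_y·5.8 − 15·2 − 60·2.6 − (1.01·4.1)·3.25 = 0 → D_y = 199.45825/5.8 = 34.3894 ≈ 34.39 kN.
ΣF_y = 0: C_y + 34.3894 − 15 − 60 − 1.01·4.1 = 0 → C_y = 44.75 kN.
ΣF_x = 0: no horizontal applied forces, so C_x = 0.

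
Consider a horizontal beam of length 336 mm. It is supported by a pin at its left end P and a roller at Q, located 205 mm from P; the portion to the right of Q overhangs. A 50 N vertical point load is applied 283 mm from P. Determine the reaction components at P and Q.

P_x = 0, P_y = -19.02 N, Q_y = 69.02 N

Moments about P: Q_y·205 − 50·283 = 0 → Q_y = 14150/205 = 69.0244 ≈ 69.02 N.
ΣF_y = 0: P_y + 69.0244 − 50 = 0 → P_y = -19.02 N.
ΣF_x = 0: no horizontal applied forces, so P_x = 0.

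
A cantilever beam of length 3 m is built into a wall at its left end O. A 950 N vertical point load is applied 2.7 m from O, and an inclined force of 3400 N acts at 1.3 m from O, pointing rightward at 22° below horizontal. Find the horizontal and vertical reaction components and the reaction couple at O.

O_x = -3152 N, O_y = 2224 N, M_O = 4221 N·m

ΣF_x = 0: O_x + 3400·cos22° = 0 → O_x = -3152 N.
ΣF_y = 0: O_y − 950 − 3400·sin22° = 0 → O_y = 2224 N.
ΣM about O: M_O − 950·2.7 − 3400·sin22°·1.3 = 0 → M_O = 4221 N·m.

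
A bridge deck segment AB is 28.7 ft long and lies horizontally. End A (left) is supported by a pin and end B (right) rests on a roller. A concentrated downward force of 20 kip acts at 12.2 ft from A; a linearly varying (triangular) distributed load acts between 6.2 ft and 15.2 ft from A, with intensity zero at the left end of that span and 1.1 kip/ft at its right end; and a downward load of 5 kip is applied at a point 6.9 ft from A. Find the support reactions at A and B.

A_x = 0, A_y = 18.14 kip, B_y = 11.81 kip

Resultant of the triangular load: ½ × 1.1 × 9 = 4.95 kip, acting at 12.2 ft from A (one-third of the span from the peak).
Taking moments about A: B_y·28.7 − 20·12.2 − (½·1.1·9)·12.2 − 5·6.9 = 0 → B_y = 338.89/28.7 = 11.808 ≈ 11.81 kip.
ΣF_y = 0: A_y + 11.808 − 20 − ½·1.1·9 − 5 = 0 → A_y = 18.14 kip.
ΣF_x = 0: no horizontal applied forces, so A_x = 0.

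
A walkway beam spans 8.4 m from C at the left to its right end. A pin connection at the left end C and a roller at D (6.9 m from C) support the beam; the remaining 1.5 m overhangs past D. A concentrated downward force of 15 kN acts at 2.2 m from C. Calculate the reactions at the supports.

ΣM about C: D_y·6.9 − 15·2.2 = 0 → D_y = 33/6.9 = 4.78261 ≈ 4.783 kN.
ΣF_y = 0: C_y + 4.78261 − 15 = 0 → C_y = 10.22 kN.
ΣF_x = 0: no horizontal applied forces, so C_x = 0.

C_x = 0, C_y = 10.22 kN, D_y = 4.783 kN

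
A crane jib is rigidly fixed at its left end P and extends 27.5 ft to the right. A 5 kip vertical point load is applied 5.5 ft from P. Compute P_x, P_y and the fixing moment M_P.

P_x = 0, P_y = 5.000 kip, M_P = 27.50 kip·ft

ΣF_x = 0: P_x = 0.
ΣF_y = 0: P_y − 5 = 0 → P_y = 5.000 kip.
ΣM about P: M_P − 5·5.5 = 0 → M_P = 27.50 kip·ft.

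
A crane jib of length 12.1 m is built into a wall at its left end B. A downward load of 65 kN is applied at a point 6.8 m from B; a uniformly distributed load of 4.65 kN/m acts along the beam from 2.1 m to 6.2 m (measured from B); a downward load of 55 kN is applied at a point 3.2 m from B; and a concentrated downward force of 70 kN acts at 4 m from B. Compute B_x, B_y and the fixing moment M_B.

Resultant of the distributed load: 4.65 × 4.1 = 19.065 kN at 4.15 m from B.
ΣF_x = 0: B_x = 0.
ΣF_y = 0: B_y − 65 − 4.65·4.1 − 55 − 70 = 0 → B_y = 209.1 kN.
ΣM about B: M_B − 65·6.8 − (4.65·4.1)·4.15 − 55·3.2 − 70·4 = 0 → M_B = 977.1 kN·m.

B_x = 0, B_y = 209.1 kN, M_B = 977.1 kN·m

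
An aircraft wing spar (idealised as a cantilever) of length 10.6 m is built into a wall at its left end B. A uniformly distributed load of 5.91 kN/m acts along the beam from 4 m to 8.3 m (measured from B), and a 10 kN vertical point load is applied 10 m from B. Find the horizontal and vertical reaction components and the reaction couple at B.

B_x = 0, B_y = 35.41 kN, M_B = 256.3 kN·m

Resultant of the distributed load: 5.91 × 4.3 = 25.413 kN at 6.15 m from B.
ΣF_x = 0: B_x = 0.
ΣF_y = 0: B_y − 5.91·4.3 − 10 = 0 → B_y = 35.41 kN.
ΣM about B: M_B − (5.91·4.3)·6.15 − 10·10 = 0 → M_B = 256.3 kN·m.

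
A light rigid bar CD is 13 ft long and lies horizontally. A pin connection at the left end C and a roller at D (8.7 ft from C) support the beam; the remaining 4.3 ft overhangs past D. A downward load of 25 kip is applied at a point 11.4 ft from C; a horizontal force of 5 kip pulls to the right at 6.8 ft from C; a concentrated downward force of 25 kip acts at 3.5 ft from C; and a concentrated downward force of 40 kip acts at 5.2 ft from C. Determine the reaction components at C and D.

C_x = -5.000 kip, C_y = 23.28 kip, D_y = 66.72 kip

Taking moments about C: D_y·8.7 − 25·11.4 − 25·3.5 − 40·5.2 = 0 → D_y = 580.5/8.7 = 66.7241 ≈ 66.72 kip.
ΣF_y = 0: C_y + 66.7241 − 25 − 25 − 40 = 0 → C_y = 23.28 kip.
ΣF_x = 0: C_x + 5 = 0 → C_x = -5.000 kip.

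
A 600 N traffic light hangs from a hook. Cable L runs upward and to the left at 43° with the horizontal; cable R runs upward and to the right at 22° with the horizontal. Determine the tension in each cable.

T_L = 613.8 N, T_R = 484.2 N

ΣF_x = 0: −T_L·cos43° + T_R·cos22° = 0 → T_R = 0.78879·T_L.
ΣF_y = 0: T_L·sin43° + T_R·sin22° = 600.
Substitute: T_L·(0.681998 + 0.78879·0.374607) = 600 → T_L = 613.821 ≈ 613.8 N.
Then T_R = 0.78879 × 613.821 = 484.2 N.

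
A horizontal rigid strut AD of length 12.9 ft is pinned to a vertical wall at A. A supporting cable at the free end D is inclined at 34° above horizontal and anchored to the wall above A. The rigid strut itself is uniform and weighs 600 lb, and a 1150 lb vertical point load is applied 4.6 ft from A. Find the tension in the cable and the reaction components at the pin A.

T = 1270 lb, A_x = 1053 lb, A_y = 1040 lb

ΣM about A: T·sin34°·12.9 − 600·6.45 − 1150·4.6 = 0 → T = 9160/(12.9·0.559193) = 1269.83 ≈ 1270 lb.
ΣF_x = 0: A_x − T·cos34° = 0 → A_x = 1269.83 × 0.829038 = 1053 lb.
ΣF_y = 0: A_y + T·sin34° − 600 − 1150 = 0 → A_y = 1750 − 1269.83 × 0.559193 = 1040 lb.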